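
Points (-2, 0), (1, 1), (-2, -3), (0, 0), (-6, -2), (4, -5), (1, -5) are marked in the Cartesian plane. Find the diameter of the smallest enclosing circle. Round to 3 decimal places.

10.440

The minimum enclosing circle of a finite set is fixed by two of the points (as a diameter) or three (as a circumcircle).
The farthest pair is (-6, -2)–(4, -5) with squared distance 109. The circle on this segment as diameter has centre (-1, -3.5) and r² = 109/4 = 27.25.
Check (-2, 0): distance² to centre = 13.25 ≤ 27.25, so it lies inside.
All remaining points lie in this disk, and no smaller disk contains both endpoints, so this is the minimum enclosing circle.
Diameter = 2r = 2√(27.25) ≈ 10.440.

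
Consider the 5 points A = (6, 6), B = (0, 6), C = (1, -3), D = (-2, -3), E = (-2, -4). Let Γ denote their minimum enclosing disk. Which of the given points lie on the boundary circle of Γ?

The farthest pair is A–E with squared distance 164. The circle on this segment as diameter has centre (2, 1) and r² = 164/4 = 41.
Check B: distance² to centre = 29 ≤ 41, so it lies inside.
All remaining points lie in this disk, and no smaller disk contains both endpoints, so this is the minimum enclosing circle.
The points at distance exactly r from the centre are A, E — 2 points.

A, E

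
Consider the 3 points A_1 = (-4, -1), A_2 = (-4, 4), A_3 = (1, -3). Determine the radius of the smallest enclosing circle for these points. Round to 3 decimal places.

Side lengths²: A_1A_2² = 25, A_1A_3² = 29, A_2A_3² = 74.
Since A_2A_3² = 74 ≥ 29 + 25 = 54, the angle opposite A_2A_3 is not acute, so the smallest enclosing circle has A_2A_3 as diameter.
Centre = midpoint of A_2A_3 = (-1.5, 0.5), r² = 74/4 = 18.5.
r = √(18.5) ≈ 4.301.

4.301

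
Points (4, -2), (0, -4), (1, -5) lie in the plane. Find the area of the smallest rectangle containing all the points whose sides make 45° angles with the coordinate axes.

In coordinates u = x + y, v = x − y the rectangle is axis-aligned; the map (x,y)→(u,v) scales areas by 2.
u-values: 2, -4, -4; range = 2 − (-4) = 6.
v-values: 6, 4, 6; range = 6 − 4 = 2.
Area = (6 × 2) / 2 = 6.

6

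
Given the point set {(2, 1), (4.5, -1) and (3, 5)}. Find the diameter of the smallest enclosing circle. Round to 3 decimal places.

6.185

Call the three points A, B, C in the order given.
Side lengths²: AB² = 10.25, AC² = 17, BC² = 38.25.
Since BC² = 38.25 ≥ 17 + 10.25 = 27.25, the angle opposite BC is not acute, so the smallest enclosing circle has BC as diameter.
Centre = midpoint of BC = (3.75, 2), r² = 38.25/4 = 9.5625.
Diameter = 2r = 2√(9.5625) ≈ 6.185.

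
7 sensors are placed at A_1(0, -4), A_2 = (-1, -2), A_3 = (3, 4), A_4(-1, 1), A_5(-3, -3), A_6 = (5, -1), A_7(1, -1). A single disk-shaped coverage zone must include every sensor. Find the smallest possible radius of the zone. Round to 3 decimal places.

A smallest enclosing disk is always determined by at most three of the input points on its boundary.
The minimum enclosing circle is determined by three boundary points: A_3, A_5, A_6.
Their circumcentre is (21/44, 1/11) with r² = 41905/1936.
The farthest remaining point A_1 is at distance² 32841/1936 ≤ 41905/1936.
r = √(41905/1936) ≈ 4.652.

4.652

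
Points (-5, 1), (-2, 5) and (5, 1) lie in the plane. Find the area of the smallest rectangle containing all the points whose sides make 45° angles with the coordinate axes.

55

In coordinates u = x + y, v = x − y the rectangle is axis-aligned; the map (x,y)→(u,v) scales areas by 2.
u-values: -4, 3, 6; range = 6 − (-4) = 10.
v-values: -6, -7, 4; range = 4 − (-7) = 11.
Area = (10 × 11) / 2 = 55.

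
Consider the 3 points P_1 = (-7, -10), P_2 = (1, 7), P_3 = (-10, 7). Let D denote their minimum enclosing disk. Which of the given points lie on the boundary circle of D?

Side lengths²: P_1P_2² = 353, P_1P_3² = 298, P_2P_3² = 121.
Since P_1P_2² = 353 < 298 + 121 = 419, the triangle is acute, so the smallest enclosing circle is the circumcircle.
Circumcentre = (-4.5, -27/34), r² = 52597/578.
The points at distance exactly r from the centre are P_1, P_2, P_3 — 3 points.

P_1, P_2, P_3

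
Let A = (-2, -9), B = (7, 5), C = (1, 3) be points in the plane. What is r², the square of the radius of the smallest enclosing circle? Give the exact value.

Side lengths²: AB² = 277, AC² = 153, BC² = 40.
Since AB² = 277 ≥ 153 + 40 = 193, the angle opposite AB is not acute, so the smallest enclosing circle has AB as diameter.
Centre = midpoint of AB = (2.5, -2), r² = 277/4 = 69.25.

69.25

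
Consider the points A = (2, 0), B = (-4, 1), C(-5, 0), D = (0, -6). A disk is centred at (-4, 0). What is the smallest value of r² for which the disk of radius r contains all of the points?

The required radius is the distance from (-4, 0) to the farthest point.
Squared distances: 36, 1, 1, 52.
Maximum is 52, attained at D.

52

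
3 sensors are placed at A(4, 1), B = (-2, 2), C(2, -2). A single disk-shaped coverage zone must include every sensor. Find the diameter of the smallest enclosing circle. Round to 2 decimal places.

6.20

Side lengths²: AB² = 37, AC² = 13, BC² = 32.
Since AB² = 37 < 32 + 13 = 45, the triangle is acute, so the smallest enclosing circle is the circumcircle.
Circumcentre = (0.9, 0.9), r² = 9.62.
Diameter = 2r = 2√(9.62) ≈ 6.20.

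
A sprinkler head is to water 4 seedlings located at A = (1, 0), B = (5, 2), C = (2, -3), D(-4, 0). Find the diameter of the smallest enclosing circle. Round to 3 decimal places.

9.220

The farthest pair is B–D with squared distance 85. The circle on this segment as diameter has centre (0.5, 1) and r² = 85/4 = 21.25.
Check A: distance² to centre = 1.25 ≤ 21.25, so it lies inside.
All remaining points lie in this disk, and no smaller disk contains both endpoints, so this is the minimum enclosing circle.
Diameter = 2r = 2√(21.25) ≈ 9.220.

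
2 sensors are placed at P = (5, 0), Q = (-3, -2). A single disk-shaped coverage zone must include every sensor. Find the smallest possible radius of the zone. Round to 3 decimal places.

4.123

The smallest circle enclosing two points has them as diameter endpoints.
Centre = midpoint = (1, -1); r² = |PQ|²/4 = 68/4 = 17.
r = √17 ≈ 4.123.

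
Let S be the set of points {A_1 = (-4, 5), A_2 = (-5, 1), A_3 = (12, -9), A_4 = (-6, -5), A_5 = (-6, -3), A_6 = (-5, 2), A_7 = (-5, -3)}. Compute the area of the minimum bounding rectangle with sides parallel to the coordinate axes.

252

x ranges over [-6, 12], width 18.
y ranges over [-9, 5], height 14.
Area = 18 × 14 = 252.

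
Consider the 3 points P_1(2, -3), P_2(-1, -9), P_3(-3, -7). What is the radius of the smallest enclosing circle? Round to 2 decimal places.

3.37

Side lengths²: P_1P_2² = 45, P_1P_3² = 41, P_2P_3² = 8.
Since P_1P_2² = 45 < 41 + 8 = 49, the triangle is acute, so the smallest enclosing circle is the circumcircle.
Circumcentre = (1/6, -35/6), r² = 205/18.
r = √(205/18) ≈ 3.37.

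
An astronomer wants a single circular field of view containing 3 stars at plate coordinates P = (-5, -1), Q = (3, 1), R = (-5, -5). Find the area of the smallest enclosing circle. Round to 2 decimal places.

Side lengths²: PQ² = 68, PR² = 16, QR² = 100.
Since QR² = 100 ≥ 68 + 16 = 84, the angle opposite QR is not acute, so the smallest enclosing circle has QR as diameter.
Centre = midpoint of QR = (-1, -2), r² = 100/4 = 25.
Area = π·r² = π·25 ≈ 78.54.

78.54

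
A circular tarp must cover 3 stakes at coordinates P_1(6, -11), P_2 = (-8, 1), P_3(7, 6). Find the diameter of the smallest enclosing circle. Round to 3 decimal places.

Side lengths²: P_1P_2² = 340, P_1P_3² = 290, P_2P_3² = 250.
Since P_1P_2² = 340 < 290 + 250 = 540, the triangle is acute, so the smallest enclosing circle is the circumcircle.
Circumcentre = (1.4, -2.2), r² = 98.6.
Diameter = 2r = 2√(98.6) ≈ 19.860.

19.860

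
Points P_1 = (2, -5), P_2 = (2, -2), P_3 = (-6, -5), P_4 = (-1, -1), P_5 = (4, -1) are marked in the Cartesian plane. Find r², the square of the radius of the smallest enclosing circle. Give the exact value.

29

A smallest enclosing disk is always determined by at most three of the input points on its boundary.
The farthest pair is P_3–P_5 with squared distance 116. The circle on this segment as diameter has centre (-1, -3) and r² = 116/4 = 29.
Check P_1: distance² to centre = 13 ≤ 29, so it lies inside.
All remaining points lie in this disk, and no smaller disk contains both endpoints, so this is the minimum enclosing circle.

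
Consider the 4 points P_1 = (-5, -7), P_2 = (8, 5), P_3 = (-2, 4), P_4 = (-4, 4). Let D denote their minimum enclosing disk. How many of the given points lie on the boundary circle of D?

The farthest pair is P_1–P_2 with squared distance 313. The circle on this segment as diameter has centre (1.5, -1) and r² = 313/4 = 78.25.
Check P_3: distance² to centre = 37.25 ≤ 78.25, so it lies inside.
All remaining points lie in this disk, and no smaller disk contains both endpoints, so this is the minimum enclosing circle.
The points at distance exactly r from the centre are P_1, P_2 — 2 points.

2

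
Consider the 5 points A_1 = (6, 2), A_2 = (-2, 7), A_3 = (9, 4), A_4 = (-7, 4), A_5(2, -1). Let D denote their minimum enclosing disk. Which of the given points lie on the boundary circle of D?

By Welzl's lemma the MEC is supported by two points (diametrically opposite) or three points (on a circumcircle).
The farthest pair is A_3–A_4 with squared distance 256. The circle on this segment as diameter has centre (1, 4) and r² = 256/4 = 64.
Check A_1: distance² to centre = 29 ≤ 64, so it lies inside.
All remaining points lie in this disk, and no smaller disk contains both endpoints, so this is the minimum enclosing circle.
The points at distance exactly r from the centre are A_3, A_4 — 2 points.

A_3, A_4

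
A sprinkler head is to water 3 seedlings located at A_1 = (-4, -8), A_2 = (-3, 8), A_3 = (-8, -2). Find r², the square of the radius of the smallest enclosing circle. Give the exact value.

Side lengths²: A_1A_2² = 257, A_1A_3² = 52, A_2A_3² = 125.
Since A_1A_2² = 257 ≥ 125 + 52 = 177, the angle opposite A_1A_2 is not acute, so the smallest enclosing circle has A_1A_2 as diameter.
Centre = midpoint of A_1A_2 = (-3.5, 0), r² = 257/4 = 64.25.

64.25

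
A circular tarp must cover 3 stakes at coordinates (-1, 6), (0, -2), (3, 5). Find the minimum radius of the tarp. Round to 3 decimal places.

Call the three points A, B, C in the order given.
Side lengths²: AB² = 65, AC² = 17, BC² = 58.
Since AB² = 65 < 58 + 17 = 75, the triangle is acute, so the smallest enclosing circle is the circumcircle.
Circumcentre = (9/62, 129/62), r² = 32045/1922.
r = √(32045/1922) ≈ 4.083.

4.083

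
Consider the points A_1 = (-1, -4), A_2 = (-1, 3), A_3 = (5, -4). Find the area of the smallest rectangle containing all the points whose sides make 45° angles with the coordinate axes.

In coordinates u = x + y, v = x − y the rectangle is axis-aligned; the map (x,y)→(u,v) scales areas by 2.
u-values: -5, 2, 1; range = 2 − (-5) = 7.
v-values: 3, -4, 9; range = 9 − (-4) = 13.
Area = (7 × 13) / 2 = 45.5.

45.5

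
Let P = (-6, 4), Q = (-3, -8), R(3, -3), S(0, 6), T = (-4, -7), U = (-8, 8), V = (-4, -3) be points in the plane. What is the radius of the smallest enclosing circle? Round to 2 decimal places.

By Welzl's lemma the MEC is supported by two points (diametrically opposite) or three points (on a circumcircle).
The minimum enclosing circle is determined by three boundary points: Q, R, U.
Their circumcentre is (-105/22, 5/22) with r² = 17141/242.
The farthest remaining point S is at distance² 13577/242 ≤ 17141/242.
r = √(17141/242) ≈ 8.42.

8.42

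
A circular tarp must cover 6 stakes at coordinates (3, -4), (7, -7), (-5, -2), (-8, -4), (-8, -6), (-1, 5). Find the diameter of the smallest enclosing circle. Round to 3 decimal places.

The minimum enclosing circle of a finite set is fixed by two of the points (as a diameter) or three (as a circumcircle).
The minimum enclosing circle is determined by three boundary points: (7, -7), (-8, -6), (-1, 5).
Their circumcentre is (-12/43, -137/43) with r² = 124865/1849.
The farthest remaining point (-8, -4) is at distance² 111449/1849 ≤ 124865/1849.
Diameter = 2r = 2√(124865/1849) ≈ 16.435.

16.435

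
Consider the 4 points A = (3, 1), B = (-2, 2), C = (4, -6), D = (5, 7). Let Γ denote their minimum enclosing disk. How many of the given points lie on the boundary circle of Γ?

3

The minimum enclosing circle of a finite set is fixed by two of the points (as a diameter) or three (as a circumcircle).
The minimum enclosing circle is determined by three boundary points: B, C, D.
Their circumcentre is (187/43, 22/43) with r² = 78625/1849.
The farthest remaining point A is at distance² 3805/1849 ≤ 78625/1849.
The points at distance exactly r from the centre are B, C, D — 3 points.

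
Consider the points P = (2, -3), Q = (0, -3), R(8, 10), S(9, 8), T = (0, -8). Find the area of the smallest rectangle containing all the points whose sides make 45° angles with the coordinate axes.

In coordinates u = x + y, v = x − y the rectangle is axis-aligned; the map (x,y)→(u,v) scales areas by 2.
u-values: -1, -3, 18, 17, -8; range = 18 − (-8) = 26.
v-values: 5, 3, -2, 1, 8; range = 8 − (-2) = 10.
Area = (26 × 10) / 2 = 130.

130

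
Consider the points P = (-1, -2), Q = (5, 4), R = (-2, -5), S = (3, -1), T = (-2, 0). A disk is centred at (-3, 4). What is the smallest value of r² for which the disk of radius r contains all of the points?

82

The required radius is the distance from (-3, 4) to the farthest point.
Squared distances: 40, 64, 82, 61, 17.
Maximum is 82, attained at R.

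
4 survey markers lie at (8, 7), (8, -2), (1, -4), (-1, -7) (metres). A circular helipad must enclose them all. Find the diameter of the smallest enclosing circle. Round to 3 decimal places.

16.643

A smallest enclosing disk is always determined by at most three of the input points on its boundary.
The farthest pair is (8, 7)–(-1, -7) with squared distance 277. The circle on this segment as diameter has centre (3.5, 0) and r² = 277/4 = 69.25.
Check (8, -2): distance² to centre = 24.25 ≤ 69.25, so it lies inside.
All remaining points lie in this disk, and no smaller disk contains both endpoints, so this is the minimum enclosing circle.
Diameter = 2r = 2√(69.25) ≈ 16.643.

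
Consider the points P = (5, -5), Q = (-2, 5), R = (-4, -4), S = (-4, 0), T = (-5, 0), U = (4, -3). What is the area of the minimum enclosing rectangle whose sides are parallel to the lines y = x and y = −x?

In coordinates u = x + y, v = x − y the rectangle is axis-aligned; the map (x,y)→(u,v) scales areas by 2.
u-values: 0, 3, -8, -4, -5, 1; range = 3 − (-8) = 11.
v-values: 10, -7, 0, -4, -5, 7; range = 10 − (-7) = 17.
Area = (11 × 17) / 2 = 93.5.

93.5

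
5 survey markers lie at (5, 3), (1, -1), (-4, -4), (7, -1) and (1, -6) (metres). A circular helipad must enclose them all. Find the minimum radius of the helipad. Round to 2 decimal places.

5.81

The minimum enclosing circle is determined by three boundary points: (5, 3), (-4, -4), (7, -1).
Their circumcentre is (1.2, -1.4) with r² = 33.8.
The farthest remaining point (1, -6) is at distance² 21.2 ≤ 33.8.
r = √(33.8) ≈ 5.81.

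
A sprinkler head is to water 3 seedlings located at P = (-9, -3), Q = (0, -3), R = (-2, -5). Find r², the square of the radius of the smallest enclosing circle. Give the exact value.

Side lengths²: PQ² = 81, PR² = 53, QR² = 8.
Since PQ² = 81 ≥ 53 + 8 = 61, the angle opposite PQ is not acute, so the smallest enclosing circle has PQ as diameter.
Centre = midpoint of PQ = (-4.5, -3), r² = 81/4 = 20.25.

20.25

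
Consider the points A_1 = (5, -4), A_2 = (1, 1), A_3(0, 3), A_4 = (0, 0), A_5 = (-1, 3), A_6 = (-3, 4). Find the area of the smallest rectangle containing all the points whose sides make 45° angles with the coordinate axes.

24

In coordinates u = x + y, v = x − y the rectangle is axis-aligned; the map (x,y)→(u,v) scales areas by 2.
u-values: 1, 2, 3, 0, 2, 1; range = 3 − 0 = 3.
v-values: 9, 0, -3, 0, -4, -7; range = 9 − (-7) = 16.
Area = (3 × 16) / 2 = 24.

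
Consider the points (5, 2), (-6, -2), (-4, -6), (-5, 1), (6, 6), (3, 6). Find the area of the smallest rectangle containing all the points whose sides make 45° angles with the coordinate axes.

In coordinates u = x + y, v = x − y the rectangle is axis-aligned; the map (x,y)→(u,v) scales areas by 2.
u-values: 7, -8, -10, -4, 12, 9; range = 12 − (-10) = 22.
v-values: 3, -4, 2, -6, 0, -3; range = 3 − (-6) = 9.
Area = (22 × 9) / 2 = 99.

99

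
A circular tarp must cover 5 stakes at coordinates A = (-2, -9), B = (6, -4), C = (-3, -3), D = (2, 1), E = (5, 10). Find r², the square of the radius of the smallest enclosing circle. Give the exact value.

By Welzl's lemma the MEC is supported by two points (diametrically opposite) or three points (on a circumcircle).
The farthest pair is A–E with squared distance 410. The circle on this segment as diameter has centre (1.5, 0.5) and r² = 410/4 = 102.5.
Check B: distance² to centre = 40.5 ≤ 102.5, so it lies inside.
All remaining points lie in this disk, and no smaller disk contains both endpoints, so this is the minimum enclosing circle.

102.5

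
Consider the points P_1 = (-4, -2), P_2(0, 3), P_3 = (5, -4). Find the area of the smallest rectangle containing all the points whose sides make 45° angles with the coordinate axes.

In coordinates u = x + y, v = x − y the rectangle is axis-aligned; the map (x,y)→(u,v) scales areas by 2.
u-values: -6, 3, 1; range = 3 − (-6) = 9.
v-values: -2, -3, 9; range = 9 − (-3) = 12.
Area = (9 × 12) / 2 = 54.

54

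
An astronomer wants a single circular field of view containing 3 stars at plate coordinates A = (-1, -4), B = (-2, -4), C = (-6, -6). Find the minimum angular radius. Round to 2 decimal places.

2.69

Side lengths²: AB² = 1, AC² = 29, BC² = 20.
Since AC² = 29 ≥ 20 + 1 = 21, the angle opposite AC is not acute, so the smallest enclosing circle has AC as diameter.
Centre = midpoint of AC = (-3.5, -5), r² = 29/4 = 7.25.
r = √(7.25) ≈ 2.69.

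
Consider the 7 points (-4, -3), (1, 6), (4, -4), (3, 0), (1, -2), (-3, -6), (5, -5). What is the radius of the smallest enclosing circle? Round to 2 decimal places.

6.49

The minimum enclosing circle of a finite set is fixed by two of the points (as a diameter) or three (as a circumcircle).
The minimum enclosing circle is determined by three boundary points: (1, 6), (-3, -6), (5, -5).
Their circumcentre is (17/46, -21/46) with r² = 44525/1058.
The farthest remaining point (4, -4) is at distance² 27229/1058 ≤ 44525/1058.
r = √(44525/1058) ≈ 6.49.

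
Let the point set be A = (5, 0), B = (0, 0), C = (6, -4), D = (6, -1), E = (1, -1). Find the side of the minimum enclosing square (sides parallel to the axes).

6

The bounding box has width 6 and height 4.
An axis-aligned square enclosing the set must have side ≥ max(width, height).
So the minimum side is max(6, 4) = 6.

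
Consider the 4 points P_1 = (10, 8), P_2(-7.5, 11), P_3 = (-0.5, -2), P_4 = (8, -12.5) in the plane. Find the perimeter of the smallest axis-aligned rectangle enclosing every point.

Width = max x − min x = 10 − (-7.5) = 17.5.
Height = max y − min y = 11 − (-12.5) = 23.5.
Perimeter = 2(17.5 + 23.5) = 82.

82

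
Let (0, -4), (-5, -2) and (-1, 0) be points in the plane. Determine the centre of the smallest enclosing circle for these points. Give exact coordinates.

(-41/18, -22/9)

Call the three points A, B, C in the order given.
Side lengths²: AB² = 29, AC² = 17, BC² = 20.
Since AB² = 29 < 20 + 17 = 37, the triangle is acute, so the smallest enclosing circle is the circumcircle.
Circumcentre = (-41/18, -22/9), r² = 2465/324.
Centre = (-41/18, -22/9).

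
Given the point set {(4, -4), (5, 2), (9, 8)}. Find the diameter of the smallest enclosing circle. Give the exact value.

13

Call the three points A, B, C in the order given.
Side lengths²: AB² = 37, AC² = 169, BC² = 52.
Since AC² = 169 ≥ 52 + 37 = 89, the angle opposite AC is not acute, so the smallest enclosing circle has AC as diameter.
Centre = midpoint of AC = (6.5, 2), r² = 169/4 = 42.25.
Diameter = 2r = 2√(42.25) = 13.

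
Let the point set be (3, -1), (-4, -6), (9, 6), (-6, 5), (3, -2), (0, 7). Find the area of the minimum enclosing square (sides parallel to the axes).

225

The bounding box has width 15 and height 13.
An axis-aligned square enclosing the set must have side ≥ max(width, height).
So the minimum side is max(15, 13) = 15.
Area = 15² = 225.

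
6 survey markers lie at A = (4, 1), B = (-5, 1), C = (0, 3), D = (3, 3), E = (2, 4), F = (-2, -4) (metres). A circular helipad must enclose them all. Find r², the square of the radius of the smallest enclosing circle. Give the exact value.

20.74

The minimum enclosing circle of a finite set is fixed by two of the points (as a diameter) or three (as a circumcircle).
The minimum enclosing circle is determined by three boundary points: A, B, F.
Their circumcentre is (-0.5, 0.3) with r² = 20.74.
The farthest remaining point E is at distance² 19.94 ≤ 20.74.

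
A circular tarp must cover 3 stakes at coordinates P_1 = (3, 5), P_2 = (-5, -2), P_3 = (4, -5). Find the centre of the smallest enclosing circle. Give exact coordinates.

Side lengths²: P_1P_2² = 113, P_1P_3² = 101, P_2P_3² = 90.
Since P_1P_2² = 113 < 101 + 90 = 191, the triangle is acute, so the smallest enclosing circle is the circumcircle.
Circumcentre = (33/58, -17/58), r² = 57065/1682.
Centre = (33/58, -17/58).

(33/58, -17/58)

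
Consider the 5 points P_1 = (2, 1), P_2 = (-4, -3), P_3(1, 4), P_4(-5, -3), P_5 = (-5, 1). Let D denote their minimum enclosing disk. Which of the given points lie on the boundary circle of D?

P_3, P_4

By Welzl's lemma the MEC is supported by two points (diametrically opposite) or three points (on a circumcircle).
The farthest pair is P_3–P_4 with squared distance 85. The circle on this segment as diameter has centre (-2, 0.5) and r² = 85/4 = 21.25.
Check P_1: distance² to centre = 16.25 ≤ 21.25, so it lies inside.
All remaining points lie in this disk, and no smaller disk contains both endpoints, so this is the minimum enclosing circle.
The points at distance exactly r from the centre are P_3, P_4 — 2 points.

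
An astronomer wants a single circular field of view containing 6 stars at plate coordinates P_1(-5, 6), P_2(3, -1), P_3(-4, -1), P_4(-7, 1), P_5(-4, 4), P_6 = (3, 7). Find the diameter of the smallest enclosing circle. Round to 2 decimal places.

11.89

By Welzl's lemma the MEC is supported by two points (diametrically opposite) or three points (on a circumcircle).
The minimum enclosing circle is determined by three boundary points: P_2, P_4, P_6.
Their circumcentre is (-1.4, 3) with r² = 35.36.
The farthest remaining point P_3 is at distance² 22.76 ≤ 35.36.
Diameter = 2r = 2√(35.36) ≈ 11.89.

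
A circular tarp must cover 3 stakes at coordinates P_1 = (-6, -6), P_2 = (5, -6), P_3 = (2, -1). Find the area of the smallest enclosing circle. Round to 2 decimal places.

Side lengths²: P_1P_2² = 121, P_1P_3² = 89, P_2P_3² = 34.
Since P_1P_2² = 121 < 89 + 34 = 123, the triangle is acute, so the smallest enclosing circle is the circumcircle.
Circumcentre = (-0.5, -5.9), r² = 30.26.
Area = π·r² = π·30.26 ≈ 95.06.

95.06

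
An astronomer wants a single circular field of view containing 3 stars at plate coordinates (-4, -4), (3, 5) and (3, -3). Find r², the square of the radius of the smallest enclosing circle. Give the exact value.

32.5

Call the three points A, B, C in the order given.
Side lengths²: AB² = 130, AC² = 50, BC² = 64.
Since AB² = 130 ≥ 64 + 50 = 114, the angle opposite AB is not acute, so the smallest enclosing circle has AB as diameter.
Centre = midpoint of AB = (-0.5, 0.5), r² = 130/4 = 32.5.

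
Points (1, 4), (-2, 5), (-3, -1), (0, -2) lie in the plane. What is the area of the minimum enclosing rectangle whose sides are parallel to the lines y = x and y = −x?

40.5

In coordinates u = x + y, v = x − y the rectangle is axis-aligned; the map (x,y)→(u,v) scales areas by 2.
u-values: 5, 3, -4, -2; range = 5 − (-4) = 9.
v-values: -3, -7, -2, 2; range = 2 − (-7) = 9.
Area = (9 × 9) / 2 = 40.5.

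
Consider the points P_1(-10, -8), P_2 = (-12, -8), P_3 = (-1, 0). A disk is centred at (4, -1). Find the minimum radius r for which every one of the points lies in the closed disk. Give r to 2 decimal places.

The required radius is the distance from (4, -1) to the farthest point.
Squared distances: 245, 305, 26.
Maximum is 305, attained at P_2.
r = √305 ≈ 17.46.

17.46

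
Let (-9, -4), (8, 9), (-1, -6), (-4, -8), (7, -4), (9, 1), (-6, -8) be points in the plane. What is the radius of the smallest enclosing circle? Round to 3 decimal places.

A smallest enclosing disk is always determined by at most three of the input points on its boundary.
The farthest pair is (8, 9)–(-6, -8) with squared distance 485. The circle on this segment as diameter has centre (1, 0.5) and r² = 485/4 = 121.25.
Check (-9, -4): distance² to centre = 120.25 ≤ 121.25, so it lies inside.
All remaining points lie in this disk, and no smaller disk contains both endpoints, so this is the minimum enclosing circle.
r = √(121.25) ≈ 11.011.

11.011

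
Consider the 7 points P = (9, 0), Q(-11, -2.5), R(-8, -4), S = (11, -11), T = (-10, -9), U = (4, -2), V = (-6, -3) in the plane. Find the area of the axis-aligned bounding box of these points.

x ranges over [-11, 11], width 22.
y ranges over [-11, 0], height 11.
Area = 22 × 11 = 242.

242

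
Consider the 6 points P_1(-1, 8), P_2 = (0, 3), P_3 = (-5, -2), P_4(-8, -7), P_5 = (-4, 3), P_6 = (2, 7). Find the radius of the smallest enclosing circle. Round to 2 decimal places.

The minimum enclosing circle of a finite set is fixed by two of the points (as a diameter) or three (as a circumcircle).
The farthest pair is P_4–P_6 with squared distance 296. The circle on this segment as diameter has centre (-3, 0) and r² = 296/4 = 74.
Check P_1: distance² to centre = 68 ≤ 74, so it lies inside.
All remaining points lie in this disk, and no smaller disk contains both endpoints, so this is the minimum enclosing circle.
r = √74 ≈ 8.60.

8.60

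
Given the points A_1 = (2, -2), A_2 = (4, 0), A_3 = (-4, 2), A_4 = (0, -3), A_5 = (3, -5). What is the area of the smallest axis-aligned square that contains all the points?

The bounding box has width 8 and height 7.
An axis-aligned square enclosing the set must have side ≥ max(width, height).
So the minimum side is max(8, 7) = 8.
Area = 8² = 64.

64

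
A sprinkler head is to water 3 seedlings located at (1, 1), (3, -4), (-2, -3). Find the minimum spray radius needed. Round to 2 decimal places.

2.98

Call the three points A, B, C in the order given.
Side lengths²: AB² = 29, AC² = 25, BC² = 26.
Since AB² = 29 < 26 + 25 = 51, the triangle is acute, so the smallest enclosing circle is the circumcircle.
Circumcentre = (37/46, -91/46), r² = 9425/1058.
r = √(9425/1058) ≈ 2.98.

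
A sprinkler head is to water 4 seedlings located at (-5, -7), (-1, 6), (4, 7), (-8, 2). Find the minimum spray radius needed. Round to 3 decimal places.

By Welzl's lemma the MEC is supported by two points (diametrically opposite) or three points (on a circumcircle).
The farthest pair is (-5, -7)–(4, 7) with squared distance 277. The circle on this segment as diameter has centre (-0.5, 0) and r² = 277/4 = 69.25.
Check (-1, 6): distance² to centre = 36.25 ≤ 69.25, so it lies inside.
All remaining points lie in this disk, and no smaller disk contains both endpoints, so this is the minimum enclosing circle.
r = √(69.25) ≈ 8.322.

8.322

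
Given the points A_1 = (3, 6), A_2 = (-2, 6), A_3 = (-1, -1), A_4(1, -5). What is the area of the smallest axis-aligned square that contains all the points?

The bounding box has width 5 and height 11.
An axis-aligned square enclosing the set must have side ≥ max(width, height).
So the minimum side is max(5, 11) = 11.
Area = 11² = 121.

121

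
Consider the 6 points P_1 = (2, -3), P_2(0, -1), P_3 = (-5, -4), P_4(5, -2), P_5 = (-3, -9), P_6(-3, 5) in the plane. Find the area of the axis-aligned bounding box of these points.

x ranges over [-5, 5], width 10.
y ranges over [-9, 5], height 14.
Area = 10 × 14 = 140.

140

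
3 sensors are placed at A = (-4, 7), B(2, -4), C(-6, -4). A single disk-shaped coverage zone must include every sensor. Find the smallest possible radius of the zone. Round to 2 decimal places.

Side lengths²: AB² = 157, AC² = 125, BC² = 64.
Since AB² = 157 < 125 + 64 = 189, the triangle is acute, so the smallest enclosing circle is the circumcircle.
Circumcentre = (-2, 21/22), r² = 19625/484.
r = √(19625/484) ≈ 6.37.

6.37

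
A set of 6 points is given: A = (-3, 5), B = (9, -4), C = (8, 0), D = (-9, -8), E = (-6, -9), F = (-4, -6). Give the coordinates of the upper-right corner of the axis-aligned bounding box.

x-range [-9, 9], y-range [-9, 5].
The upper-right corner is (9, 5).

(9, 5)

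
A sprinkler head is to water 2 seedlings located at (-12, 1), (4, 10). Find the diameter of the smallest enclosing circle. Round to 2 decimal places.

The smallest circle enclosing two points has them as diameter endpoints.
Centre = midpoint = (-4, 5.5); r² = |(-12, 1)−(4, 10)|²/4 = 337/4 = 84.25.
Diameter = 2r = 2√(84.25) ≈ 18.36.

18.36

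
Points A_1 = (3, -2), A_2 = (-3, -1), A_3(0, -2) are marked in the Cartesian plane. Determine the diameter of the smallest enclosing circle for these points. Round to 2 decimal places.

6.08

Side lengths²: A_1A_2² = 37, A_1A_3² = 9, A_2A_3² = 10.
Since A_1A_2² = 37 ≥ 10 + 9 = 19, the angle opposite A_1A_2 is not acute, so the smallest enclosing circle has A_1A_2 as diameter.
Centre = midpoint of A_1A_2 = (0, -1.5), r² = 37/4 = 9.25.
Diameter = 2r = 2√(9.25) ≈ 6.08.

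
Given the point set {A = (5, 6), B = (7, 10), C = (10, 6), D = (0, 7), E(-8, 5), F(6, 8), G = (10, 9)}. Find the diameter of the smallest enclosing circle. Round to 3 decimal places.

By Welzl's lemma the MEC is supported by two points (diametrically opposite) or three points (on a circumcircle).
The farthest pair is E–G with squared distance 340. The circle on this segment as diameter has centre (1, 7) and r² = 340/4 = 85.
Check A: distance² to centre = 17 ≤ 85, so it lies inside.
All remaining points lie in this disk, and no smaller disk contains both endpoints, so this is the minimum enclosing circle.
Diameter = 2r = 2√85 ≈ 18.439.

18.439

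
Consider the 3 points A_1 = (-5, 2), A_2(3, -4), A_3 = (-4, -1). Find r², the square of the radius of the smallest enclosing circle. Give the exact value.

25

Side lengths²: A_1A_2² = 100, A_1A_3² = 10, A_2A_3² = 58.
Since A_1A_2² = 100 ≥ 58 + 10 = 68, the angle opposite A_1A_2 is not acute, so the smallest enclosing circle has A_1A_2 as diameter.
Centre = midpoint of A_1A_2 = (-1, -1), r² = 100/4 = 25.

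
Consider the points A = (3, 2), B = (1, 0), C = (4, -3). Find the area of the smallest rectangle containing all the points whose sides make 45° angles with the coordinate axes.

In coordinates u = x + y, v = x − y the rectangle is axis-aligned; the map (x,y)→(u,v) scales areas by 2.
u-values: 5, 1, 1; range = 5 − 1 = 4.
v-values: 1, 1, 7; range = 7 − 1 = 6.
Area = (4 × 6) / 2 = 12.

12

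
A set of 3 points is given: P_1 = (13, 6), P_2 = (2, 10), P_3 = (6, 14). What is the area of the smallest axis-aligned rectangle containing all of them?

88

x ranges over [2, 13], width 11.
y ranges over [6, 14], height 8.
Area = 11 × 8 = 88.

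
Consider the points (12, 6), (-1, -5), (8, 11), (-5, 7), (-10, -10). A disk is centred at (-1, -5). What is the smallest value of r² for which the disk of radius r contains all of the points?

The required radius is the distance from (-1, -5) to the farthest point.
Squared distances: 290, 0, 337, 160, 106.
Maximum is 337, attained at (8, 11).

337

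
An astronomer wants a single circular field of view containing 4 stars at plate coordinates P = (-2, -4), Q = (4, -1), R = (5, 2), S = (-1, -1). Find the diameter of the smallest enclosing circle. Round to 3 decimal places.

By Welzl's lemma the MEC is supported by two points (diametrically opposite) or three points (on a circumcircle).
The farthest pair is P–R with squared distance 85. The circle on this segment as diameter has centre (1.5, -1) and r² = 85/4 = 21.25.
Check Q: distance² to centre = 6.25 ≤ 21.25, so it lies inside.
All remaining points lie in this disk, and no smaller disk contains both endpoints, so this is the minimum enclosing circle.
Diameter = 2r = 2√(21.25) ≈ 9.220.

9.220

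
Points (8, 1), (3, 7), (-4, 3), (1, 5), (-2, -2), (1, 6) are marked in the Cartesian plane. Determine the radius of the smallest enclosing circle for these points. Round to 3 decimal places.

6.083

A smallest enclosing disk is always determined by at most three of the input points on its boundary.
The farthest pair is (8, 1)–(-4, 3) with squared distance 148. The circle on this segment as diameter has centre (2, 2) and r² = 148/4 = 37.
Check (3, 7): distance² to centre = 26 ≤ 37, so it lies inside.
All remaining points lie in this disk, and no smaller disk contains both endpoints, so this is the minimum enclosing circle.
r = √37 ≈ 6.083.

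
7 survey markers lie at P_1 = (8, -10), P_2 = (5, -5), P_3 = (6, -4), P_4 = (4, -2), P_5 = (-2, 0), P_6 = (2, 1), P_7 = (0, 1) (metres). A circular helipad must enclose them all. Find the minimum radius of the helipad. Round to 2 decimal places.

A smallest enclosing disk is always determined by at most three of the input points on its boundary.
The farthest pair is P_1–P_5 with squared distance 200. The circle on this segment as diameter has centre (3, -5) and r² = 200/4 = 50.
Check P_2: distance² to centre = 4 ≤ 50, so it lies inside.
All remaining points lie in this disk, and no smaller disk contains both endpoints, so this is the minimum enclosing circle.
r = √50 ≈ 7.07.

7.07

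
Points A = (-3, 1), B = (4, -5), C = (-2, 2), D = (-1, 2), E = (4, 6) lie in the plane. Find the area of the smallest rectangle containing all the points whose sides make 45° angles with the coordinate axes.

In coordinates u = x + y, v = x − y the rectangle is axis-aligned; the map (x,y)→(u,v) scales areas by 2.
u-values: -2, -1, 0, 1, 10; range = 10 − (-2) = 12.
v-values: -4, 9, -4, -3, -2; range = 9 − (-4) = 13.
Area = (12 × 13) / 2 = 78.

78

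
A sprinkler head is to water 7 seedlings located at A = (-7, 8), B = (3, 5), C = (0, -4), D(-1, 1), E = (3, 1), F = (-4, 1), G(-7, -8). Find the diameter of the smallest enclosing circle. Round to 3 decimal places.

17.123

A smallest enclosing disk is always determined by at most three of the input points on its boundary.
The minimum enclosing circle is determined by three boundary points: A, B, G.
Their circumcentre is (-3.95, 0) with r² = 73.3025.
The farthest remaining point E is at distance² 49.3025 ≤ 73.3025.
Diameter = 2r = 2√(73.3025) ≈ 17.123.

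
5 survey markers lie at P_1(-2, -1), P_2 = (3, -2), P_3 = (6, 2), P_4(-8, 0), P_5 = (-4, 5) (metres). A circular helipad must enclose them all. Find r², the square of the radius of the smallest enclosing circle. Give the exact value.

50

By Welzl's lemma the MEC is supported by two points (diametrically opposite) or three points (on a circumcircle).
The farthest pair is P_3–P_4 with squared distance 200. The circle on this segment as diameter has centre (-1, 1) and r² = 200/4 = 50.
Check P_1: distance² to centre = 5 ≤ 50, so it lies inside.
All remaining points lie in this disk, and no smaller disk contains both endpoints, so this is the minimum enclosing circle.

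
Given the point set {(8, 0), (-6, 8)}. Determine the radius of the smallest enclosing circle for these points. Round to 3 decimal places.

8.062

The smallest circle enclosing two points has them as diameter endpoints.
Centre = midpoint = (1, 4); r² = |(8, 0)−(-6, 8)|²/4 = 260/4 = 65.
r = √65 ≈ 8.062.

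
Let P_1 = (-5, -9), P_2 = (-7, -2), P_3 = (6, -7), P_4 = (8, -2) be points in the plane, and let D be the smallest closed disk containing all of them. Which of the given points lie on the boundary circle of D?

The minimum enclosing circle of a finite set is fixed by two of the points (as a diameter) or three (as a circumcircle).
The minimum enclosing circle is determined by three boundary points: P_1, P_2, P_4.
Their circumcentre is (0.5, -51/14) with r² = 5777/98.
The farthest remaining point P_3 is at distance² 4069/98 ≤ 5777/98.
The points at distance exactly r from the centre are P_1, P_2, P_4 — 3 points.

P_1, P_2, P_4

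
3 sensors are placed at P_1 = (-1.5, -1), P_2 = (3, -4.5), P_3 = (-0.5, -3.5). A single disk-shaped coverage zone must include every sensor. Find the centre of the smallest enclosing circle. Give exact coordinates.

Side lengths²: P_1P_2² = 32.5, P_1P_3² = 7.25, P_2P_3² = 13.25.
Since P_1P_2² = 32.5 ≥ 13.25 + 7.25 = 20.5, the angle opposite P_1P_2 is not acute, so the smallest enclosing circle has P_1P_2 as diameter.
Centre = midpoint of P_1P_2 = (0.75, -2.75), r² = 32.5/4 = 8.125.
Centre = (0.75, -2.75).

(0.75, -2.75)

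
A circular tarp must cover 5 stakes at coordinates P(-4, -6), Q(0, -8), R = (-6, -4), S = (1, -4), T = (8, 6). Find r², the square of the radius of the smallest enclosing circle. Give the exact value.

62530/841

The minimum enclosing circle of a finite set is fixed by two of the points (as a diameter) or three (as a circumcircle).
The minimum enclosing circle is determined by three boundary points: Q, R, T.
Their circumcentre is (39/29, 15/29) with r² = 62530/841.
The farthest remaining point P is at distance² 59746/841 ≤ 62530/841.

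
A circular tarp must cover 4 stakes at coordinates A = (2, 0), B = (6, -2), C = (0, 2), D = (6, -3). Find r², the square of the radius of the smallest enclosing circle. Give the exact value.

The minimum enclosing circle of a finite set is fixed by two of the points (as a diameter) or three (as a circumcircle).
The farthest pair is C–D with squared distance 61. The circle on this segment as diameter has centre (3, -0.5) and r² = 61/4 = 15.25.
Check A: distance² to centre = 1.25 ≤ 15.25, so it lies inside.
All remaining points lie in this disk, and no smaller disk contains both endpoints, so this is the minimum enclosing circle.

15.25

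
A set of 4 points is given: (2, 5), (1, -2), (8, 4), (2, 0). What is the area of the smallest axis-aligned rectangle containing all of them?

49

x ranges over [1, 8], width 7.
y ranges over [-2, 5], height 7.
Area = 7 × 7 = 49.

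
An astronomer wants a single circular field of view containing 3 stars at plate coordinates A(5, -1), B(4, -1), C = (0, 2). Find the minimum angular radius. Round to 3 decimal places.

2.915

Side lengths²: AB² = 1, AC² = 34, BC² = 25.
Since AC² = 34 ≥ 25 + 1 = 26, the angle opposite AC is not acute, so the smallest enclosing circle has AC as diameter.
Centre = midpoint of AC = (2.5, 0.5), r² = 34/4 = 8.5.
r = √(8.5) ≈ 2.915.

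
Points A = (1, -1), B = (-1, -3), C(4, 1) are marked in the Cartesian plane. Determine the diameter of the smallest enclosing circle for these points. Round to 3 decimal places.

Side lengths²: AB² = 8, AC² = 13, BC² = 41.
Since BC² = 41 ≥ 13 + 8 = 21, the angle opposite BC is not acute, so the smallest enclosing circle has BC as diameter.
Centre = midpoint of BC = (1.5, -1), r² = 41/4 = 10.25.
Diameter = 2r = 2√(10.25) ≈ 6.403.

6.403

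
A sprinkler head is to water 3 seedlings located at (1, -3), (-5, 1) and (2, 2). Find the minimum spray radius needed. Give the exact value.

65/17

Call the three points A, B, C in the order given.
Side lengths²: AB² = 52, AC² = 26, BC² = 50.
Since AB² = 52 < 50 + 26 = 76, the triangle is acute, so the smallest enclosing circle is the circumcircle.
Circumcentre = (-22/17, 1/17), r² = 4225/289.
r = √(4225/289) = 65/17.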